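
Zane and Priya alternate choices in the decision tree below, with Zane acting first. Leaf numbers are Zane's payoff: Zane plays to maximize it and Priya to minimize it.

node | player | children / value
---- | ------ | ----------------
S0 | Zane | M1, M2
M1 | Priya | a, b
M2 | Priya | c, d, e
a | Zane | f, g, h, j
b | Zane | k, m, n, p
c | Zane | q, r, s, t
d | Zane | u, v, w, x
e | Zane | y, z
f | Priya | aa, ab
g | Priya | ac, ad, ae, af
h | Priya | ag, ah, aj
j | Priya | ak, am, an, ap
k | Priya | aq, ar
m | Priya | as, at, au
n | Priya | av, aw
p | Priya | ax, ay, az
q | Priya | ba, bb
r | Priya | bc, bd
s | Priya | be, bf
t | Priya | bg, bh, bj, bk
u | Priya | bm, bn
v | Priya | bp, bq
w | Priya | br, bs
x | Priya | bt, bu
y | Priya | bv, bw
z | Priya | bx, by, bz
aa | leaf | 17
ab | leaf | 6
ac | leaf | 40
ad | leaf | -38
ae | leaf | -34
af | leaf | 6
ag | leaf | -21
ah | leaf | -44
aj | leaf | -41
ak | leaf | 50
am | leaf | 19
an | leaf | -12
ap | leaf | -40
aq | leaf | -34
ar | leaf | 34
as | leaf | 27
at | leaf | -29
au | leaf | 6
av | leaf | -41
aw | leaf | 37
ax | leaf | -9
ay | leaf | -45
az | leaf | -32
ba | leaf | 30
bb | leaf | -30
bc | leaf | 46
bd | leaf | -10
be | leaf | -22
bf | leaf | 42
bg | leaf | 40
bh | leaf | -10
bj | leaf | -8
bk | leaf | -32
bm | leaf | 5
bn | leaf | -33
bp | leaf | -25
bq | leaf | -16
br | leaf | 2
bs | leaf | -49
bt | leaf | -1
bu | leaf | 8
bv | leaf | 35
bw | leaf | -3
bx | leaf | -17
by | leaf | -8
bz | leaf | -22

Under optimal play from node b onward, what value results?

-29

k (Priya): min(-34, 34) = -34
m (Priya): min(27, -29, 6) = -29
n (Priya): min(-41, 37) = -41
p (Priya): min(-9, -45, -32) = -45
b (Zane): max(-34, -29, -41, -45) = -29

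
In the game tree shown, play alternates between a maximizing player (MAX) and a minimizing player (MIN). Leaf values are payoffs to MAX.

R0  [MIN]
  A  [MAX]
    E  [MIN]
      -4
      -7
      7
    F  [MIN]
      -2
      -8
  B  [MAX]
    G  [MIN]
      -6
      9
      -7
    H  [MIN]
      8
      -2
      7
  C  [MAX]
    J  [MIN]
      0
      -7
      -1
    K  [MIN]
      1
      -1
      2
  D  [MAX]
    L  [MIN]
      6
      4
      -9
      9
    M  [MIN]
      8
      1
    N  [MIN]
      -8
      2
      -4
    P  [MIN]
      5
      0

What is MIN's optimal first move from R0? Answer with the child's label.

A

E (MIN): min(-4, -7, 7) = -7
F (MIN): min(-2, -8) = -8
A (MAX): max(-7, -8) = -7
G (MIN): min(-6, 9, -7) = -7
H (MIN): min(8, -2, 7) = -2
B (MAX): max(-7, -2) = -2
J (MIN): min(0, -7, -1) = -7
K (MIN): min(1, -1, 2) = -1
C (MAX): max(-7, -1) = -1
L (MIN): min(6, 4, -9, 9) = -9
M (MIN): min(8, 1) = 1
N (MIN): min(-8, 2, -4) = -8
P (MIN): min(5, 0) = 0
D (MAX): max(-9, 1, -8, 0) = 1
R0 (MIN): min(-7, -2, -1, 1) = -7
MIN at R0 wants the lowest of {A=-7, B=-2, C=-1, D=1}, so chooses A.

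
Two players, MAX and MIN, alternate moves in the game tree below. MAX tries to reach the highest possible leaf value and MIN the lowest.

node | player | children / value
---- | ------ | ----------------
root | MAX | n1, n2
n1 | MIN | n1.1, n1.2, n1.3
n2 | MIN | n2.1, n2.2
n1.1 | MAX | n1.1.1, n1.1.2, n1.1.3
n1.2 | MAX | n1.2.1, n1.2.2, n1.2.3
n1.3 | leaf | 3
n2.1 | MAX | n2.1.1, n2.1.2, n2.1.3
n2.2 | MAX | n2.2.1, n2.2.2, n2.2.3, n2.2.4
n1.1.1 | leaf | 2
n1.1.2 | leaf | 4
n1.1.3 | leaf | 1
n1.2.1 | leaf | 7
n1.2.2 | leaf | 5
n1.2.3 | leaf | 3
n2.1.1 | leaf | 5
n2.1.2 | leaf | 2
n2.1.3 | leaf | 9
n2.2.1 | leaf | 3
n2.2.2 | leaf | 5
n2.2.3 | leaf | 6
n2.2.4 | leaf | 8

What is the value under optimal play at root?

8

n1.1 (MAX): max(2, 4, 1) = 4
n1.2 (MAX): max(7, 5, 3) = 7
n1 (MIN): min(4, 7, 3) = 3
n2.1 (MAX): max(5, 2, 9) = 9
n2.2 (MAX): max(3, 5, 6, 8) = 8
n2 (MIN): min(9, 8) = 8
root (MAX): max(3, 8) = 8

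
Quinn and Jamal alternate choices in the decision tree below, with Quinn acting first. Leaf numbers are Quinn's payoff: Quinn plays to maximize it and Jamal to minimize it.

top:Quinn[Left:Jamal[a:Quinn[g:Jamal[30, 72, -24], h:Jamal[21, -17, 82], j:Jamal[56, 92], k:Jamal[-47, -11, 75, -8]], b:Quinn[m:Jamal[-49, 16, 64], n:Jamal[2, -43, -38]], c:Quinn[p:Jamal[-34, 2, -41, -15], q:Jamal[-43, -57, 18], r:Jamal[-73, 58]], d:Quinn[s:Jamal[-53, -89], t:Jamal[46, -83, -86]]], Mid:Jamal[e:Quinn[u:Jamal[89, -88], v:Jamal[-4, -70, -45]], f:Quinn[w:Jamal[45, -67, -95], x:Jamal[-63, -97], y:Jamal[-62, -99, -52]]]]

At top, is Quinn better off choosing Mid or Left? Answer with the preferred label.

u (Jamal): min(89, -88) = -88
v (Jamal): min(-4, -70, -45) = -70
e (Quinn): max(-88, -70) = -70
w (Jamal): min(45, -67, -95) = -95
x (Jamal): min(-63, -97) = -97
y (Jamal): min(-62, -99, -52) = -99
f (Quinn): max(-95, -97, -99) = -95
Mid (Jamal): min(-70, -95) = -95
g (Jamal): min(30, 72, -24) = -24
h (Jamal): min(21, -17, 82) = -17
j (Jamal): min(56, 92) = 56
k (Jamal): min(-47, -11, 75, -8) = -47
a (Quinn): max(-24, -17, 56, -47) = 56
m (Jamal): min(-49, 16, 64) = -49
n (Jamal): min(2, -43, -38) = -43
b (Quinn): max(-49, -43) = -43
p (Jamal): min(-34, 2, -41, -15) = -41
q (Jamal): min(-43, -57, 18) = -57
r (Jamal): min(-73, 58) = -73
c (Quinn): max(-41, -57, -73) = -41
s (Jamal): min(-53, -89) = -89
t (Jamal): min(46, -83, -86) = -86
d (Quinn): max(-89, -86) = -86
Left (Jamal): min(56, -43, -41, -86) = -86
Quinn prefers the higher value; Mid=-95, Left=-86. Left is better since -86 > -95.

Left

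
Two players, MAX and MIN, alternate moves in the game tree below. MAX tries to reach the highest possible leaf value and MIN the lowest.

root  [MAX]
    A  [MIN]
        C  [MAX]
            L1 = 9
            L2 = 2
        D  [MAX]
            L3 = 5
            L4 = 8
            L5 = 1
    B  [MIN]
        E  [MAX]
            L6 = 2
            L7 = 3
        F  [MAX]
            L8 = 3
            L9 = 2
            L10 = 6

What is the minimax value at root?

C (MAX): max(9, 2) = 9
D (MAX): max(5, 8, 1) = 8
A (MIN): min(9, 8) = 8
E (MAX): max(2, 3) = 3
F (MAX): max(3, 2, 6) = 6
B (MIN): min(3, 6) = 3
root (MAX): max(8, 3) = 8

8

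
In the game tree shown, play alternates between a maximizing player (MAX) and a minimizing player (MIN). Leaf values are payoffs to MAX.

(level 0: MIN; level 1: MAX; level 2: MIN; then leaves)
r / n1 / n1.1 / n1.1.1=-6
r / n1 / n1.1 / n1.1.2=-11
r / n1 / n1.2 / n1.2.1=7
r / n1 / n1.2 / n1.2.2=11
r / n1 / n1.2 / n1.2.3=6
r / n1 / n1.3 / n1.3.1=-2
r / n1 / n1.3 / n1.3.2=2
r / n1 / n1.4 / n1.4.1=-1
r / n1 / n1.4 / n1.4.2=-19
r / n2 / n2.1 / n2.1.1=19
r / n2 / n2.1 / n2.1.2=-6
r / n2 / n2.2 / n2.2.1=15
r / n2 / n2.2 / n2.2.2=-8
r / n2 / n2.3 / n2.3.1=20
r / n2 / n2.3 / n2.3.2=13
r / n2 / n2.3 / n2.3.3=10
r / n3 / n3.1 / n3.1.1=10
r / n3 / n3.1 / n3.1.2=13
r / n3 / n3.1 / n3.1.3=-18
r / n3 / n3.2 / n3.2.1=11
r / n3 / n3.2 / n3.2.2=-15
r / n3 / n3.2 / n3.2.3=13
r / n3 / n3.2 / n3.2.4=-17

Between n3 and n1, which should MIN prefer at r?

n3.1 (MIN): min(10, 13, -18) = -18
n3.2 (MIN): min(11, -15, 13, -17) = -17
n3 (MAX): max(-18, -17) = -17
n1.1 (MIN): min(-6, -11) = -11
n1.2 (MIN): min(7, 11, 6) = 6
n1.3 (MIN): min(-2, 2) = -2
n1.4 (MIN): min(-1, -19) = -19
n1 (MAX): max(-11, 6, -2, -19) = 6
MIN prefers the lower value; n3=-17, n1=6. n3 is better since -17 < 6.

n3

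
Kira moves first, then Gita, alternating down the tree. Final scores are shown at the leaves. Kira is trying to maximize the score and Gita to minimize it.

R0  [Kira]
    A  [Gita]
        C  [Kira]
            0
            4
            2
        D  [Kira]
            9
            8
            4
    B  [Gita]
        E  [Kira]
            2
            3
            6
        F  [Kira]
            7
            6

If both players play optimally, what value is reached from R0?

6

C (Kira): max(0, 4, 2) = 4
D (Kira): max(9, 8, 4) = 9
A (Gita): min(4, 9) = 4
E (Kira): max(2, 3, 6) = 6
F (Kira): max(7, 6) = 7
B (Gita): min(6, 7) = 6
R0 (Kira): max(4, 6) = 6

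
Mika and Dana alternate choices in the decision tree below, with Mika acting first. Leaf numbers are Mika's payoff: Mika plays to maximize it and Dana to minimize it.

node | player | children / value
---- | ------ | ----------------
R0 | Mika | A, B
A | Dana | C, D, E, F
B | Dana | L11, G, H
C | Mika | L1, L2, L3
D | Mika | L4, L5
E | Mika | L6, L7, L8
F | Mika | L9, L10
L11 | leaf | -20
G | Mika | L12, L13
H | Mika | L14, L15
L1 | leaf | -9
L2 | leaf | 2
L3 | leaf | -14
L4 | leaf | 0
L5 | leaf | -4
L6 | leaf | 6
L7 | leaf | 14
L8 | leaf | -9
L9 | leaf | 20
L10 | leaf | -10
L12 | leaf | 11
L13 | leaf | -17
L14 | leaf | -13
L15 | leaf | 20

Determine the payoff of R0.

0

C (Mika): max(-9, 2, -14) = 2
D (Mika): max(0, -4) = 0
E (Mika): max(6, 14, -9) = 14
F (Mika): max(20, -10) = 20
A (Dana): min(2, 0, 14, 20) = 0
G (Mika): max(11, -17) = 11
H (Mika): max(-13, 20) = 20
B (Dana): min(-20, 11, 20) = -20
R0 (Mika): max(0, -20) = 0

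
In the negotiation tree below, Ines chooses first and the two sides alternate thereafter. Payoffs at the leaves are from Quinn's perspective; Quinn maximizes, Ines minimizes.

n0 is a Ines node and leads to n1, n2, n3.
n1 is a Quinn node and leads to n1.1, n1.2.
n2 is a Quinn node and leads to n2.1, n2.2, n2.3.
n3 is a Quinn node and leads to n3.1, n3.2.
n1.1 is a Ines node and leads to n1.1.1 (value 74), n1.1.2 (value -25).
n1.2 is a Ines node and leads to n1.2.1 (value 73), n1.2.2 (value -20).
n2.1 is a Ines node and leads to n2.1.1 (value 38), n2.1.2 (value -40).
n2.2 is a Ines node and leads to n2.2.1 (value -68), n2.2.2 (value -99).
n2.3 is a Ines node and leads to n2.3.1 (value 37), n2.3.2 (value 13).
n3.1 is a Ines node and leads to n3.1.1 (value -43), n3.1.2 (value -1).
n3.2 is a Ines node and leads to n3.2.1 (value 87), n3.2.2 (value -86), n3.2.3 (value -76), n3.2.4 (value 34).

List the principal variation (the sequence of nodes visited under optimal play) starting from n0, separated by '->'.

n1.1 (Ines): min(74, -25) = -25
n1.2 (Ines): min(73, -20) = -20
n1 (Quinn): max(-25, -20) = -20
n2.1 (Ines): min(38, -40) = -40
n2.2 (Ines): min(-68, -99) = -99
n2.3 (Ines): min(37, 13) = 13
n2 (Quinn): max(-40, -99, 13) = 13
n3.1 (Ines): min(-43, -1) = -43
n3.2 (Ines): min(87, -86, -76, 34) = -86
n3 (Quinn): max(-43, -86) = -43
n0 (Ines): min(-20, 13, -43) = -43
At n0, Ines picks n3 (lowest: -43).
At n3, Quinn picks n3.1 (highest: -43).
At n3.1, Ines picks n3.1.1 (lowest: -43).
Terminal value -43.

n0 -> n3 -> n3.1 -> n3.1.1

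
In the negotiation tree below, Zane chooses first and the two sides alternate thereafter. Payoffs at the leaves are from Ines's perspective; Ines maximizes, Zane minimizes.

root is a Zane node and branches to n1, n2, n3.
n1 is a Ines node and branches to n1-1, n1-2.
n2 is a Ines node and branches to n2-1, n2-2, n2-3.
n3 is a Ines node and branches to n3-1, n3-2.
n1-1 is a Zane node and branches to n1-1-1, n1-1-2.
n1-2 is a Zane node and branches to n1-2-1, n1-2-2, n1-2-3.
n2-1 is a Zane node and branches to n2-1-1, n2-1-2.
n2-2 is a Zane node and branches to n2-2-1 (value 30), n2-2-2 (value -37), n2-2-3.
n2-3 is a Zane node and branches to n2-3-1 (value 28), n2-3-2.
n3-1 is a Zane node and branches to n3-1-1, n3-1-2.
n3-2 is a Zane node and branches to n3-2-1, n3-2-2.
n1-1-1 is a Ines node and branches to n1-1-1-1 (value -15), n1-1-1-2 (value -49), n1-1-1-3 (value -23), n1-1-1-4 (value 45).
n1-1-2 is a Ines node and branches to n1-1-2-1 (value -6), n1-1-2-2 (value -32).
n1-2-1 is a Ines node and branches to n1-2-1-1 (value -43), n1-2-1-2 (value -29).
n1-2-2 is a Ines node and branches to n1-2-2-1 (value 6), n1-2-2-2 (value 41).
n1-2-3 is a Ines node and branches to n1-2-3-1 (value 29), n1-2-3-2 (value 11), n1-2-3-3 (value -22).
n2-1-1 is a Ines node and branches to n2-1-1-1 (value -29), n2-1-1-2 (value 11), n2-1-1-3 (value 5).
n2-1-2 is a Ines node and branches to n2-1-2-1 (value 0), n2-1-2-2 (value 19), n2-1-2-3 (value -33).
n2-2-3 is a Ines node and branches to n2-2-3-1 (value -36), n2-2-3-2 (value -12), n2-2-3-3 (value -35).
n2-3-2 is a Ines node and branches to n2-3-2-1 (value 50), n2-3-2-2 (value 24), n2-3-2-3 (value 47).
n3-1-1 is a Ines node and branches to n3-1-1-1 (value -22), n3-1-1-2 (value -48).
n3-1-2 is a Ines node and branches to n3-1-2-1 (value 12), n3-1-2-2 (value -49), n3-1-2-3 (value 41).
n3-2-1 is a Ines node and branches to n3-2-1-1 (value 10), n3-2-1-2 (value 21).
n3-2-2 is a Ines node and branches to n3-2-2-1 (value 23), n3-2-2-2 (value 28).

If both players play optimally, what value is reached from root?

-6

n1-1-1 (Ines): max(-15, -49, -23, 45) = 45
n1-1-2 (Ines): max(-6, -32) = -6
n1-1 (Zane): min(45, -6) = -6
n1-2-1 (Ines): max(-43, -29) = -29
n1-2-2 (Ines): max(6, 41) = 41
n1-2-3 (Ines): max(29, 11, -22) = 29
n1-2 (Zane): min(-29, 41, 29) = -29
n1 (Ines): max(-6, -29) = -6
n2-1-1 (Ines): max(-29, 11, 5) = 11
n2-1-2 (Ines): max(0, 19, -33) = 19
n2-1 (Zane): min(11, 19) = 11
n2-2-3 (Ines): max(-36, -12, -35) = -12
n2-2 (Zane): min(30, -37, -12) = -37
n2-3-2 (Ines): max(50, 24, 47) = 50
n2-3 (Zane): min(28, 50) = 28
n2 (Ines): max(11, -37, 28) = 28
n3-1-1 (Ines): max(-22, -48) = -22
n3-1-2 (Ines): max(12, -49, 41) = 41
n3-1 (Zane): min(-22, 41) = -22
n3-2-1 (Ines): max(10, 21) = 21
n3-2-2 (Ines): max(23, 28) = 28
n3-2 (Zane): min(21, 28) = 21
n3 (Ines): max(-22, 21) = 21
root (Zane): min(-6, 28, 21) = -6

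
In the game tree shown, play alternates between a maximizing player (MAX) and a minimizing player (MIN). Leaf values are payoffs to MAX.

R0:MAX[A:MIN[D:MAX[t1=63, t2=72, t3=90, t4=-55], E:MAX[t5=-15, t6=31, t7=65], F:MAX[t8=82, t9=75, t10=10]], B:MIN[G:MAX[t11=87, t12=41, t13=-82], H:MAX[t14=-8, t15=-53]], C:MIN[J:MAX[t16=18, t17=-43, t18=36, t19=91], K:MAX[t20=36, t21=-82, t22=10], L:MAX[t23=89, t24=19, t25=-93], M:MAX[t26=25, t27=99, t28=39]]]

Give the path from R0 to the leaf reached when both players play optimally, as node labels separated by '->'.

R0 -> A -> E -> t7

D (MAX): max(63, 72, 90, -55) = 90
E (MAX): max(-15, 31, 65) = 65
F (MAX): max(82, 75, 10) = 82
A (MIN): min(90, 65, 82) = 65
G (MAX): max(87, 41, -82) = 87
H (MAX): max(-8, -53) = -8
B (MIN): min(87, -8) = -8
J (MAX): max(18, -43, 36, 91) = 91
K (MAX): max(36, -82, 10) = 36
L (MAX): max(89, 19, -93) = 89
M (MAX): max(25, 99, 39) = 99
C (MIN): min(91, 36, 89, 99) = 36
R0 (MAX): max(65, -8, 36) = 65
At R0, MAX picks A (highest: 65).
At A, MIN picks E (lowest: 65).
At E, MAX picks t7 (highest: 65).
Terminal value 65.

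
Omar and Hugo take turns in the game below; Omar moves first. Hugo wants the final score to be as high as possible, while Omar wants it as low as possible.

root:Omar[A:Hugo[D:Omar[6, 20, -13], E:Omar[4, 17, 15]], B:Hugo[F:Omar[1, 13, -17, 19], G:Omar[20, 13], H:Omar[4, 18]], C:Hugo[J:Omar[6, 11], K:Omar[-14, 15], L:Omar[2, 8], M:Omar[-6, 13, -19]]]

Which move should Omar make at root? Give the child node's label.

D (Omar): min(6, 20, -13) = -13
E (Omar): min(4, 17, 15) = 4
A (Hugo): max(-13, 4) = 4
F (Omar): min(1, 13, -17, 19) = -17
G (Omar): min(20, 13) = 13
H (Omar): min(4, 18) = 4
B (Hugo): max(-17, 13, 4) = 13
J (Omar): min(6, 11) = 6
K (Omar): min(-14, 15) = -14
L (Omar): min(2, 8) = 2
M (Omar): min(-6, 13, -19) = -19
C (Hugo): max(6, -14, 2, -19) = 6
root (Omar): min(4, 13, 6) = 4
Omar at root wants the lowest of {A=4, B=13, C=6}, so chooses A.

A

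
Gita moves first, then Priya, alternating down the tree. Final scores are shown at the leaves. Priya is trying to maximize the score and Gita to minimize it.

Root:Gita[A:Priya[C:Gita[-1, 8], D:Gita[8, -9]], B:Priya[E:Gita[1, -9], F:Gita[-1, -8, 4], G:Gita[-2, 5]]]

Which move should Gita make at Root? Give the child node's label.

B

C (Gita): min(-1, 8) = -1
D (Gita): min(8, -9) = -9
A (Priya): max(-1, -9) = -1
E (Gita): min(1, -9) = -9
F (Gita): min(-1, -8, 4) = -8
G (Gita): min(-2, 5) = -2
B (Priya): max(-9, -8, -2) = -2
Root (Gita): min(-1, -2) = -2
Gita at Root wants the lowest of {A=-1, B=-2}, so chooses B.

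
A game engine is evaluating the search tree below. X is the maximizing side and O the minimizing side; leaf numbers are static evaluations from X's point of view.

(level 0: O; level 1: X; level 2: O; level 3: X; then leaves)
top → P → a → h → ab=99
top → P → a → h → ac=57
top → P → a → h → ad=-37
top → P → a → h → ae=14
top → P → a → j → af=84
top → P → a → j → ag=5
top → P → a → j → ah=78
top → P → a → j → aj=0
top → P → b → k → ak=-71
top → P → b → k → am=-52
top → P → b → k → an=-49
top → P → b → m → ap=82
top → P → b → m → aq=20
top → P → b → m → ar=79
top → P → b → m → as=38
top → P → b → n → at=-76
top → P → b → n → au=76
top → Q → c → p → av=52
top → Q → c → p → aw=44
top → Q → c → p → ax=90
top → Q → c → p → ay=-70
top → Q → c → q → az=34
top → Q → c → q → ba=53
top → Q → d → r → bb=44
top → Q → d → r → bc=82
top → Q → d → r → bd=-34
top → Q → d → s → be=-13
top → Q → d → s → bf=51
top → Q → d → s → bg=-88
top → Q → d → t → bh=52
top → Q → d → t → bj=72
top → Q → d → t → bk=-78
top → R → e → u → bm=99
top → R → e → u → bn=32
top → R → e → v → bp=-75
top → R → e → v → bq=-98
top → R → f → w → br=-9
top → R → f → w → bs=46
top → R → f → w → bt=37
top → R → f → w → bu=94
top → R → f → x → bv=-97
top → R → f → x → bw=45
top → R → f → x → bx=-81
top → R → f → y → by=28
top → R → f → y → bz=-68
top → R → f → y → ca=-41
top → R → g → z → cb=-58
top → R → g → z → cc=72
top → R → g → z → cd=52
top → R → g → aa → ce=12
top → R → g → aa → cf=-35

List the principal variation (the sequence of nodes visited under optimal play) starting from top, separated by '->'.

top -> R -> f -> y -> by

h (X): max(99, 57, -37, 14) = 99
j (X): max(84, 5, 78, 0) = 84
a (O): min(99, 84) = 84
k (X): max(-71, -52, -49) = -49
m (X): max(82, 20, 79, 38) = 82
n (X): max(-76, 76) = 76
b (O): min(-49, 82, 76) = -49
P (X): max(84, -49) = 84
p (X): max(52, 44, 90, -70) = 90
q (X): max(34, 53) = 53
c (O): min(90, 53) = 53
r (X): max(44, 82, -34) = 82
s (X): max(-13, 51, -88) = 51
t (X): max(52, 72, -78) = 72
d (O): min(82, 51, 72) = 51
Q (X): max(53, 51) = 53
u (X): max(99, 32) = 99
v (X): max(-75, -98) = -75
e (O): min(99, -75) = -75
w (X): max(-9, 46, 37, 94) = 94
x (X): max(-97, 45, -81) = 45
y (X): max(28, -68, -41) = 28
f (O): min(94, 45, 28) = 28
z (X): max(-58, 72, 52) = 72
aa (X): max(12, -35) = 12
g (O): min(72, 12) = 12
R (X): max(-75, 28, 12) = 28
top (O): min(84, 53, 28) = 28
At top, O picks R (lowest: 28).
At R, X picks f (highest: 28).
At f, O picks y (lowest: 28).
At y, X picks by (highest: 28).
Terminal value 28.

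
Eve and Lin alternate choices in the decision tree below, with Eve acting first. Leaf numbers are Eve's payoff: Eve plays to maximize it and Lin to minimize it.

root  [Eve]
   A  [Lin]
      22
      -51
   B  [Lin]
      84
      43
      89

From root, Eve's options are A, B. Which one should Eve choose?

B

A (Lin): min(22, -51) = -51
B (Lin): min(84, 43, 89) = 43
root (Eve): max(-51, 43) = 43
Eve at root wants the highest of {A=-51, B=43}, so chooses B.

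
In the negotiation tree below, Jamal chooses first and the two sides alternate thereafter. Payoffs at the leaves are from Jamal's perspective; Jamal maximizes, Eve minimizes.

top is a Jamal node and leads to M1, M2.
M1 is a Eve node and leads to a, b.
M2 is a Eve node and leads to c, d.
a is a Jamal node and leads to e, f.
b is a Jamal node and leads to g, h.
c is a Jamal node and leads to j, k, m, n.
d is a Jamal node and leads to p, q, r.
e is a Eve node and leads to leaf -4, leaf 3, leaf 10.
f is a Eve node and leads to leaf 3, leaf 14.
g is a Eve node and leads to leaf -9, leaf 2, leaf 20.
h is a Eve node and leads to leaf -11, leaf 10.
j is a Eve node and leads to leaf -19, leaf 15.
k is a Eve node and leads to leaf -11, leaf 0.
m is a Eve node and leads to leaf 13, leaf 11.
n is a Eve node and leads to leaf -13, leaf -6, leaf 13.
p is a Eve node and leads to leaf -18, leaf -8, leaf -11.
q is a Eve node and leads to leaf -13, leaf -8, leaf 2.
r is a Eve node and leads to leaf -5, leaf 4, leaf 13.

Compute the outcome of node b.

-9

g (Eve): min(-9, 2, 20) = -9
h (Eve): min(-11, 10) = -11
b (Jamal): max(-9, -11) = -9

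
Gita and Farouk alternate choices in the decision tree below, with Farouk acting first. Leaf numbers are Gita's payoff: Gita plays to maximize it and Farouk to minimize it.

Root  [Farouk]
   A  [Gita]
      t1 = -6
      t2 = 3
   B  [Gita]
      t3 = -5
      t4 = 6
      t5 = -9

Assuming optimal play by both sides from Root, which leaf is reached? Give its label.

A (Gita): max(-6, 3) = 3
B (Gita): max(-5, 6, -9) = 6
Root (Farouk): min(3, 6) = 3
At Root, Farouk picks A (lowest: 3).
At A, Gita picks t2 (highest: 3).
Terminal value 3.

t2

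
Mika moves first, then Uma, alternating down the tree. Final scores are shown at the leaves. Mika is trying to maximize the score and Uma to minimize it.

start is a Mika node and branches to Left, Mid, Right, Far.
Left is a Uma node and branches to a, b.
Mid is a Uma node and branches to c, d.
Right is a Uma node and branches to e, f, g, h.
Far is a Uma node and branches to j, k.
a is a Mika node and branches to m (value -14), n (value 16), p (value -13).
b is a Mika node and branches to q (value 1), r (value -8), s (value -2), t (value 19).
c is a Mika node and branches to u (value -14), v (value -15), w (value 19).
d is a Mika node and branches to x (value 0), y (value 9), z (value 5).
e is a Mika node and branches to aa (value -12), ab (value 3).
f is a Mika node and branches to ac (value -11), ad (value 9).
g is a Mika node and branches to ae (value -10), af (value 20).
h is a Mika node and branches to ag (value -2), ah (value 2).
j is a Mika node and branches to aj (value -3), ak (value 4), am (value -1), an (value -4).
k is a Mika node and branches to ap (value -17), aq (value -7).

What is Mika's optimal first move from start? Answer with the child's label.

a (Mika): max(-14, 16, -13) = 16
b (Mika): max(1, -8, -2, 19) = 19
Left (Uma): min(16, 19) = 16
c (Mika): max(-14, -15, 19) = 19
d (Mika): max(0, 9, 5) = 9
Mid (Uma): min(19, 9) = 9
e (Mika): max(-12, 3) = 3
f (Mika): max(-11, 9) = 9
g (Mika): max(-10, 20) = 20
h (Mika): max(-2, 2) = 2
Right (Uma): min(3, 9, 20, 2) = 2
j (Mika): max(-3, 4, -1, -4) = 4
k (Mika): max(-17, -7) = -7
Far (Uma): min(4, -7) = -7
start (Mika): max(16, 9, 2, -7) = 16
Mika at start wants the highest of {Left=16, Mid=9, Right=2, Far=-7}, so chooses Left.

Left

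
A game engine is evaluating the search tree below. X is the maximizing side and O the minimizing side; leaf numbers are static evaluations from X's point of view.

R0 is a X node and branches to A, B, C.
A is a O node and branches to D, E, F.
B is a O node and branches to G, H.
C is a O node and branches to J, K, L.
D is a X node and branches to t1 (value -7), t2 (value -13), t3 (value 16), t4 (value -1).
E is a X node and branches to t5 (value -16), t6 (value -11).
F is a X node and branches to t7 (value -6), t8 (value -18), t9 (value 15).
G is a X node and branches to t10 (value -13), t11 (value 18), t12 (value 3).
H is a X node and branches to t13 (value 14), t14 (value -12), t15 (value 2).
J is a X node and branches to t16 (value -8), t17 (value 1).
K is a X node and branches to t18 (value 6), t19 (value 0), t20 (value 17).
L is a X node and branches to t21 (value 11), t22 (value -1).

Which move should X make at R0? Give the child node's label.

D (X): max(-7, -13, 16, -1) = 16
E (X): max(-16, -11) = -11
F (X): max(-6, -18, 15) = 15
A (O): min(16, -11, 15) = -11
G (X): max(-13, 18, 3) = 18
H (X): max(14, -12, 2) = 14
B (O): min(18, 14) = 14
J (X): max(-8, 1) = 1
K (X): max(6, 0, 17) = 17
L (X): max(11, -1) = 11
C (O): min(1, 17, 11) = 1
R0 (X): max(-11, 14, 1) = 14
X at R0 wants the highest of {A=-11, B=14, C=1}, so chooses B.

B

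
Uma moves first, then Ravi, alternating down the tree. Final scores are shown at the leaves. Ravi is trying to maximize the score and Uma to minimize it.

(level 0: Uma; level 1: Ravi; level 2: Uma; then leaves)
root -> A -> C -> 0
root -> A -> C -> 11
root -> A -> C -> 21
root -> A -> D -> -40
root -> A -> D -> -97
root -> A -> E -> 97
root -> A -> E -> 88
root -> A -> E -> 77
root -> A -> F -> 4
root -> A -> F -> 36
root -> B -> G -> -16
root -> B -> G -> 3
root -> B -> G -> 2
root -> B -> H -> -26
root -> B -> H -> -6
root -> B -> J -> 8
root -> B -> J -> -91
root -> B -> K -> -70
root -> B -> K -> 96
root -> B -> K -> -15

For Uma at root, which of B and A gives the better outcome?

B

G (Uma): min(-16, 3, 2) = -16
H (Uma): min(-26, -6) = -26
J (Uma): min(8, -91) = -91
K (Uma): min(-70, 96, -15) = -70
B (Ravi): max(-16, -26, -91, -70) = -16
C (Uma): min(0, 11, 21) = 0
D (Uma): min(-40, -97) = -97
E (Uma): min(97, 88, 77) = 77
F (Uma): min(4, 36) = 4
A (Ravi): max(0, -97, 77, 4) = 77
Uma prefers the lower value; B=-16, A=77. B is better since -16 < 77.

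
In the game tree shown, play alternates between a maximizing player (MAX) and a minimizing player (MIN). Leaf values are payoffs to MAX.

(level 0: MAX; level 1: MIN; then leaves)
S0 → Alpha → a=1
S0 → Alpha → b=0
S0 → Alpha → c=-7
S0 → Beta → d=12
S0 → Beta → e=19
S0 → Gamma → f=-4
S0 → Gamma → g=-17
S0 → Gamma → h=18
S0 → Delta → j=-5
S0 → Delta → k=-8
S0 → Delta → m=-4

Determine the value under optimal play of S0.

Alpha (MIN): min(1, 0, -7) = -7
Beta (MIN): min(12, 19) = 12
Gamma (MIN): min(-4, -17, 18) = -17
Delta (MIN): min(-5, -8, -4) = -8
S0 (MAX): max(-7, 12, -17, -8) = 12

12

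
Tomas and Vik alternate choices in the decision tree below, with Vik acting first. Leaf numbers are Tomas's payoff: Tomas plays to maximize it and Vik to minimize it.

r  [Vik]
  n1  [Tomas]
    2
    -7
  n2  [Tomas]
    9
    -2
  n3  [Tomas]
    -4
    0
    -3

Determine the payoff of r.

0

n1 (Tomas): max(2, -7) = 2
n2 (Tomas): max(9, -2) = 9
n3 (Tomas): max(-4, 0, -3) = 0
r (Vik): min(2, 9, 0) = 0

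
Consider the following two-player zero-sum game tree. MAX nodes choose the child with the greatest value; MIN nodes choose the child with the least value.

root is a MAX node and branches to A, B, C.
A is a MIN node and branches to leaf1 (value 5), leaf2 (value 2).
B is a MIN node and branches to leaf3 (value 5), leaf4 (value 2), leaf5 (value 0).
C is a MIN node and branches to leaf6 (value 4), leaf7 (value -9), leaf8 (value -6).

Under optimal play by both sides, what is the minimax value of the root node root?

2

A (MIN): min(5, 2) = 2
B (MIN): min(5, 2, 0) = 0
C (MIN): min(4, -9, -6) = -9
root (MAX): max(2, 0, -9) = 2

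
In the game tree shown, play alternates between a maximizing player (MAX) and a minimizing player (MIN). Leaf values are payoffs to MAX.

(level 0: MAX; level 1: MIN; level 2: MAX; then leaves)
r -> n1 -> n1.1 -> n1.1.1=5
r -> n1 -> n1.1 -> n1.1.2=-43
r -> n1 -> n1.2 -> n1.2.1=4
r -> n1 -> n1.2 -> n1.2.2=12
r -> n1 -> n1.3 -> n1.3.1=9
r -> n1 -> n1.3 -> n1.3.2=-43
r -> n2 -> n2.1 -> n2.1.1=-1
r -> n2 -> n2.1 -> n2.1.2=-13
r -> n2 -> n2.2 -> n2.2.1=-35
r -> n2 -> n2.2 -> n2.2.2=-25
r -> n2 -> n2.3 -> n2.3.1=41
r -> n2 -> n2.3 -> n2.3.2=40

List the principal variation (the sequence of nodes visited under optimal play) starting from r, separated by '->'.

r -> n1 -> n1.1 -> n1.1.1

n1.1 (MAX): max(5, -43) = 5
n1.2 (MAX): max(4, 12) = 12
n1.3 (MAX): max(9, -43) = 9
n1 (MIN): min(5, 12, 9) = 5
n2.1 (MAX): max(-1, -13) = -1
n2.2 (MAX): max(-35, -25) = -25
n2.3 (MAX): max(41, 40) = 41
n2 (MIN): min(-1, -25, 41) = -25
r (MAX): max(5, -25) = 5
At r, MAX picks n1 (highest: 5).
At n1, MIN picks n1.1 (lowest: 5).
At n1.1, MAX picks n1.1.1 (highest: 5).
Terminal value 5.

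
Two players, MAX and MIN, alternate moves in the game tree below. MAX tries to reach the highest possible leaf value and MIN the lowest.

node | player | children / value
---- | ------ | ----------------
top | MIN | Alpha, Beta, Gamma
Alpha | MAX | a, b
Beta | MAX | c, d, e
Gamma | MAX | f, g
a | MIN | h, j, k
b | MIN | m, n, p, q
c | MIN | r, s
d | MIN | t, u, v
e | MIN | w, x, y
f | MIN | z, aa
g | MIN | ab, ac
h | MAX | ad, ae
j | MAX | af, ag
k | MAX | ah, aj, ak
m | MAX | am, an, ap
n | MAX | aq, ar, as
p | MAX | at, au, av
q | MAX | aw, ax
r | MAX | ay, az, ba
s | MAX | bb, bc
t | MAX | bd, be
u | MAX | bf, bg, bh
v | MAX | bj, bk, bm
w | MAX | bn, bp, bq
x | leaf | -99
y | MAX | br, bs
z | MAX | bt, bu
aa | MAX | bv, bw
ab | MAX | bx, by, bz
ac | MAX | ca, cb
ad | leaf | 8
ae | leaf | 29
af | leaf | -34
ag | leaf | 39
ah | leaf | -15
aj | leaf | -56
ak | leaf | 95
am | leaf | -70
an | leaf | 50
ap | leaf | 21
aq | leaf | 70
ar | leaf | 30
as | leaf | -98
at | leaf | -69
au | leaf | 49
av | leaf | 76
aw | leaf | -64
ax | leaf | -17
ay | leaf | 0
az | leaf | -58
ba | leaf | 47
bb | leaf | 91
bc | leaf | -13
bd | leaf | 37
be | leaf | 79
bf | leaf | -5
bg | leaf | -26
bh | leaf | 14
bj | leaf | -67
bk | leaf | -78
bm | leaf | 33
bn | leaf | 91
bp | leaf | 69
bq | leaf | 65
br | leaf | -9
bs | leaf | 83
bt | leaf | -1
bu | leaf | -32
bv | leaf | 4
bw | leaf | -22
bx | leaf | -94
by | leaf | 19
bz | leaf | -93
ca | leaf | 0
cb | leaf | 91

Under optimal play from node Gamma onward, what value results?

z (MAX): max(-1, -32) = -1
aa (MAX): max(4, -22) = 4
f (MIN): min(-1, 4) = -1
ab (MAX): max(-94, 19, -93) = 19
ac (MAX): max(0, 91) = 91
g (MIN): min(19, 91) = 19
Gamma (MAX): max(-1, 19) = 19

19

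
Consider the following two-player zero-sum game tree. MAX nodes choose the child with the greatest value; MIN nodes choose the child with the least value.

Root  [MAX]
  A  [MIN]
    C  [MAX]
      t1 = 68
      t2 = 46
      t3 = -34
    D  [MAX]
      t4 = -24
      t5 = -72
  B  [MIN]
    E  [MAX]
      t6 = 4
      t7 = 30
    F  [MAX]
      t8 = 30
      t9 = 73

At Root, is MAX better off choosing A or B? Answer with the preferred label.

B

C (MAX): max(68, 46, -34) = 68
D (MAX): max(-24, -72) = -24
A (MIN): min(68, -24) = -24
E (MAX): max(4, 30) = 30
F (MAX): max(30, 73) = 73
B (MIN): min(30, 73) = 30
MAX prefers the higher value; A=-24, B=30. B is better since 30 > -24.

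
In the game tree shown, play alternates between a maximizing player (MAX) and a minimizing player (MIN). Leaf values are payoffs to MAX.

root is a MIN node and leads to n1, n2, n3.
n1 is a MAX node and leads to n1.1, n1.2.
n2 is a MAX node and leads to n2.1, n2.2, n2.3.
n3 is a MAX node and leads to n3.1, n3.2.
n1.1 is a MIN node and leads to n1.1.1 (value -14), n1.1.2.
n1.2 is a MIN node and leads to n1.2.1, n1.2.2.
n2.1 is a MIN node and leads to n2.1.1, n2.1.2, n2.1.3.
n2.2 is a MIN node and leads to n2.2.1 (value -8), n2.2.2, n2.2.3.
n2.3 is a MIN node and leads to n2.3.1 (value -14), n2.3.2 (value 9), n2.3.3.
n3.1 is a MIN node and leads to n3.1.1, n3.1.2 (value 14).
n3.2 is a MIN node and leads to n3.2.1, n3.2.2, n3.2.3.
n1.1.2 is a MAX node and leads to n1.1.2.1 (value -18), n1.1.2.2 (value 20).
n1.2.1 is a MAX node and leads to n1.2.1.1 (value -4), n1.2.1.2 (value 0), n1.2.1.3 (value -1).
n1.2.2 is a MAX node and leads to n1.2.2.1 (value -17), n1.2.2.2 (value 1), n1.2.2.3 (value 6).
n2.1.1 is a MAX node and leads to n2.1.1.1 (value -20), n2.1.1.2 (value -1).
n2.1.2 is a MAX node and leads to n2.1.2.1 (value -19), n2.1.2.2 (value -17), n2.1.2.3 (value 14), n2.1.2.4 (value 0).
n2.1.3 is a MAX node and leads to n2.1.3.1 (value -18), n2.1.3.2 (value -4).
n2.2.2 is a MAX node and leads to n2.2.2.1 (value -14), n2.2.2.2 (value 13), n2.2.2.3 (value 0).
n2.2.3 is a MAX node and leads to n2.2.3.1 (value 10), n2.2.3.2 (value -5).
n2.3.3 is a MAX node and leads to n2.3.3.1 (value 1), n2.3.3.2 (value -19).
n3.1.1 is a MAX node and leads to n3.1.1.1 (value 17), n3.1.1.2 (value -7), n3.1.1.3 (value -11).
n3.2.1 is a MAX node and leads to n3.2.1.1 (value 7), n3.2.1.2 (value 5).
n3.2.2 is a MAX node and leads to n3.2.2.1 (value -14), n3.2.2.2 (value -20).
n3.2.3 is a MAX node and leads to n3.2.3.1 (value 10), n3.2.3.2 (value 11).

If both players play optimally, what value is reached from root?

n1.1.2 (MAX): max(-18, 20) = 20
n1.1 (MIN): min(-14, 20) = -14
n1.2.1 (MAX): max(-4, 0, -1) = 0
n1.2.2 (MAX): max(-17, 1, 6) = 6
n1.2 (MIN): min(0, 6) = 0
n1 (MAX): max(-14, 0) = 0
n2.1.1 (MAX): max(-20, -1) = -1
n2.1.2 (MAX): max(-19, -17, 14, 0) = 14
n2.1.3 (MAX): max(-18, -4) = -4
n2.1 (MIN): min(-1, 14, -4) = -4
n2.2.2 (MAX): max(-14, 13, 0) = 13
n2.2.3 (MAX): max(10, -5) = 10
n2.2 (MIN): min(-8, 13, 10) = -8
n2.3.3 (MAX): max(1, -19) = 1
n2.3 (MIN): min(-14, 9, 1) = -14
n2 (MAX): max(-4, -8, -14) = -4
n3.1.1 (MAX): max(17, -7, -11) = 17
n3.1 (MIN): min(17, 14) = 14
n3.2.1 (MAX): max(7, 5) = 7
n3.2.2 (MAX): max(-14, -20) = -14
n3.2.3 (MAX): max(10, 11) = 11
n3.2 (MIN): min(7, -14, 11) = -14
n3 (MAX): max(14, -14) = 14
root (MIN): min(0, -4, 14) = -4

-4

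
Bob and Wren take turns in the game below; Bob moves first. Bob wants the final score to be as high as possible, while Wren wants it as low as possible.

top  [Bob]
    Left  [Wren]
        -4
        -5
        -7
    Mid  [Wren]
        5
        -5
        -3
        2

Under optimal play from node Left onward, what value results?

-7

Left (Wren): min(-4, -5, -7) = -7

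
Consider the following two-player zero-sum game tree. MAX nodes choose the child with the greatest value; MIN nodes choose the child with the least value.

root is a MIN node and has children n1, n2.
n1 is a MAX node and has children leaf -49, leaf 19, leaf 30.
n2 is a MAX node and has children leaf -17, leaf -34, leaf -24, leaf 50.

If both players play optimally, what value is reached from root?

30

n1 (MAX): max(-49, 19, 30) = 30
n2 (MAX): max(-17, -34, -24, 50) = 50
root (MIN): min(30, 50) = 30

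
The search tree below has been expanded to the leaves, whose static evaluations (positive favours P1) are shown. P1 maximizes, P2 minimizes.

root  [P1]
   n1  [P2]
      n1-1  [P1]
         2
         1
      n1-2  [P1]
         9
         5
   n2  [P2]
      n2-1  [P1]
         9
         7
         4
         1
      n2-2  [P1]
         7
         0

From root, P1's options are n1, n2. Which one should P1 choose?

n1-1 (P1): max(2, 1) = 2
n1-2 (P1): max(9, 5) = 9
n1 (P2): min(2, 9) = 2
n2-1 (P1): max(9, 7, 4, 1) = 9
n2-2 (P1): max(7, 0) = 7
n2 (P2): min(9, 7) = 7
root (P1): max(2, 7) = 7
P1 at root wants the highest of {n1=2, n2=7}, so chooses n2.

n2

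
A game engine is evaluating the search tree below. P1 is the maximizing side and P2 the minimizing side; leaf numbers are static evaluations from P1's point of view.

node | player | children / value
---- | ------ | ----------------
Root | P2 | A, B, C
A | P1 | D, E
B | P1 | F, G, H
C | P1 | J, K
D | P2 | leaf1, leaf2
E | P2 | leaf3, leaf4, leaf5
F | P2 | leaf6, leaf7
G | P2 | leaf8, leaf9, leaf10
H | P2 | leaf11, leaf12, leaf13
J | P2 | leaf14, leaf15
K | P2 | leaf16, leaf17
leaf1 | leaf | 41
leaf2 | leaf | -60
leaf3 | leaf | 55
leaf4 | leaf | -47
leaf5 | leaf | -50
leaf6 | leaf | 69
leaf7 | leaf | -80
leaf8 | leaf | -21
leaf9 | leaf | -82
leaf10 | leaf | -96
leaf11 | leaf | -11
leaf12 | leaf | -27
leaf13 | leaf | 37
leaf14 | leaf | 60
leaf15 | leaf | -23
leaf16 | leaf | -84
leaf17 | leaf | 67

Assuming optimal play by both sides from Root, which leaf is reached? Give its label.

D (P2): min(41, -60) = -60
E (P2): min(55, -47, -50) = -50
A (P1): max(-60, -50) = -50
F (P2): min(69, -80) = -80
G (P2): min(-21, -82, -96) = -96
H (P2): min(-11, -27, 37) = -27
B (P1): max(-80, -96, -27) = -27
J (P2): min(60, -23) = -23
K (P2): min(-84, 67) = -84
C (P1): max(-23, -84) = -23
Root (P2): min(-50, -27, -23) = -50
At Root, P2 picks A (lowest: -50).
At A, P1 picks E (highest: -50).
At E, P2 picks leaf5 (lowest: -50).
Terminal value -50.

leaf5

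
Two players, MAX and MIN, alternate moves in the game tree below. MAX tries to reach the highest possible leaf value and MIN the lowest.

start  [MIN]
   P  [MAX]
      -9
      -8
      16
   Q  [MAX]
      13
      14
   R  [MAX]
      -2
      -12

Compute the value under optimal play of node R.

-2

R (MAX): max(-2, -12) = -2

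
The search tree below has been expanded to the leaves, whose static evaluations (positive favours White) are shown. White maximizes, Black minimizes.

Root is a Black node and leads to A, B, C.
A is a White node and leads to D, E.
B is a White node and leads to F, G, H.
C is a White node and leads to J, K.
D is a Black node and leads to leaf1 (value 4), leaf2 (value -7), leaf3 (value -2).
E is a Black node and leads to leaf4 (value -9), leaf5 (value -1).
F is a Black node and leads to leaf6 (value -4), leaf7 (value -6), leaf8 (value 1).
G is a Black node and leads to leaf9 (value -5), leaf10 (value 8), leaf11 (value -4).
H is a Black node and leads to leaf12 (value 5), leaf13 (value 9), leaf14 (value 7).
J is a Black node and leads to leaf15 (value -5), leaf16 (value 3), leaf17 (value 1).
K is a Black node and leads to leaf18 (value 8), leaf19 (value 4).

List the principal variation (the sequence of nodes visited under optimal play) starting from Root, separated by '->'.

Root -> A -> D -> leaf2

D (Black): min(4, -7, -2) = -7
E (Black): min(-9, -1) = -9
A (White): max(-7, -9) = -7
F (Black): min(-4, -6, 1) = -6
G (Black): min(-5, 8, -4) = -5
H (Black): min(5, 9, 7) = 5
B (White): max(-6, -5, 5) = 5
J (Black): min(-5, 3, 1) = -5
K (Black): min(8, 4) = 4
C (White): max(-5, 4) = 4
Root (Black): min(-7, 5, 4) = -7
At Root, Black picks A (lowest: -7).
At A, White picks D (highest: -7).
At D, Black picks leaf2 (lowest: -7).
Terminal value -7.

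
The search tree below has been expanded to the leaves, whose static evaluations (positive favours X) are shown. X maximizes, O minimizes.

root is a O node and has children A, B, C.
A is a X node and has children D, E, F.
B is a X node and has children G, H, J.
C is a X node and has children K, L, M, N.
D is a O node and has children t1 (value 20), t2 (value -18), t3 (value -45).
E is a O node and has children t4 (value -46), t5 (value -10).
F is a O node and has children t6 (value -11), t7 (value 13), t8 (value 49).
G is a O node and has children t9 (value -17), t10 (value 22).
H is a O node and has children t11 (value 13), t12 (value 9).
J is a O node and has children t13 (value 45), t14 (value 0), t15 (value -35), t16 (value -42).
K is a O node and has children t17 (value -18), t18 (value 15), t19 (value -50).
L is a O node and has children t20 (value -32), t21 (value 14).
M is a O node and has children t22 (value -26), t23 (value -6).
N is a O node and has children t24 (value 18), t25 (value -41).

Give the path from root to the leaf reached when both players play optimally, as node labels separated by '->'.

D (O): min(20, -18, -45) = -45
E (O): min(-46, -10) = -46
F (O): min(-11, 13, 49) = -11
A (X): max(-45, -46, -11) = -11
G (O): min(-17, 22) = -17
H (O): min(13, 9) = 9
J (O): min(45, 0, -35, -42) = -42
B (X): max(-17, 9, -42) = 9
K (O): min(-18, 15, -50) = -50
L (O): min(-32, 14) = -32
M (O): min(-26, -6) = -26
N (O): min(18, -41) = -41
C (X): max(-50, -32, -26, -41) = -26
root (O): min(-11, 9, -26) = -26
At root, O picks C (lowest: -26).
At C, X picks M (highest: -26).
At M, O picks t22 (lowest: -26).
Terminal value -26.

root -> C -> M -> t22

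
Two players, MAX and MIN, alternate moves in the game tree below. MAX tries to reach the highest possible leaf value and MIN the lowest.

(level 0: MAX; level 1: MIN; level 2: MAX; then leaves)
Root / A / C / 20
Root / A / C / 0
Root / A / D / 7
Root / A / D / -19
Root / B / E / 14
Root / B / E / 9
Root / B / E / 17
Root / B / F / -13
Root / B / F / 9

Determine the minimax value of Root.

C (MAX): max(20, 0) = 20
D (MAX): max(7, -19) = 7
A (MIN): min(20, 7) = 7
E (MAX): max(14, 9, 17) = 17
F (MAX): max(-13, 9) = 9
B (MIN): min(17, 9) = 9
Root (MAX): max(7, 9) = 9

9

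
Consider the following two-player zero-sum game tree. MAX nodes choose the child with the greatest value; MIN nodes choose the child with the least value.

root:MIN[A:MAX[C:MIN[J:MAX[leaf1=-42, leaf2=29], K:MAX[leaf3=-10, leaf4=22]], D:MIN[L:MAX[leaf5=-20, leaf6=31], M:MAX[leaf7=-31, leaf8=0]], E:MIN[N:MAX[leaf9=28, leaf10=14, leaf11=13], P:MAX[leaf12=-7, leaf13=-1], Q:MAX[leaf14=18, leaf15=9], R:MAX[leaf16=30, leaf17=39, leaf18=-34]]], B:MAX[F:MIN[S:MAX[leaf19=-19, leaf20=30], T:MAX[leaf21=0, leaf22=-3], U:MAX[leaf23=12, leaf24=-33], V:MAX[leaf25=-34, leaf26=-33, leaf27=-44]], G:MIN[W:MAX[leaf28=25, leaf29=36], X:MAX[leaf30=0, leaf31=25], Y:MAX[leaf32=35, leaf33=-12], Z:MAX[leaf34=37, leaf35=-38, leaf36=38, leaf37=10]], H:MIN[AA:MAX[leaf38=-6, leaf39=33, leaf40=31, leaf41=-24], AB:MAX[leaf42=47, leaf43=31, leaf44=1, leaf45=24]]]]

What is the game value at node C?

22

J (MAX): max(-42, 29) = 29
K (MAX): max(-10, 22) = 22
C (MIN): min(29, 22) = 22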